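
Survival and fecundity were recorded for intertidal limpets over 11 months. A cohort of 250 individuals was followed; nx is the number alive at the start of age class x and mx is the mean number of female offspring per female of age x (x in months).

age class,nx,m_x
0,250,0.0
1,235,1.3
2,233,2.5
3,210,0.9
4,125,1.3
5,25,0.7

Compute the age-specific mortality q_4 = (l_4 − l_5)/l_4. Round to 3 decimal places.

lx = nx/n0 = nx/250: 1, 0.94, 0.932, 0.84, 0.5, 0.1
q_4 = (l_4 − l_5) / l_4 = (0.5 − 0.1) / 0.5
     = 0.4 / 0.5 = 0.8 → 0.800

0.800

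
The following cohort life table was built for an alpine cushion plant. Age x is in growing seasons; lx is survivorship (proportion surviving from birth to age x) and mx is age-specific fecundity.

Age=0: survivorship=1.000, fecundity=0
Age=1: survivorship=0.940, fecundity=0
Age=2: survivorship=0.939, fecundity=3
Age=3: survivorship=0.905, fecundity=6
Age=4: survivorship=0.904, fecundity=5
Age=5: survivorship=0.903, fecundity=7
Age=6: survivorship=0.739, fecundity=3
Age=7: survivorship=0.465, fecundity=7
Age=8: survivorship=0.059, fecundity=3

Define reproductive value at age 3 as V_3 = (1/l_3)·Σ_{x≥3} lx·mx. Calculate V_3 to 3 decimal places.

24.221

lx·mx for x ≥ 3: 5.43, 4.52, 6.321, 2.217, 3.255, 0.177 → sum = 21.92
V_3 = 21.92 / l_3 = 21.92 / 0.905 = 24.220994… → 24.221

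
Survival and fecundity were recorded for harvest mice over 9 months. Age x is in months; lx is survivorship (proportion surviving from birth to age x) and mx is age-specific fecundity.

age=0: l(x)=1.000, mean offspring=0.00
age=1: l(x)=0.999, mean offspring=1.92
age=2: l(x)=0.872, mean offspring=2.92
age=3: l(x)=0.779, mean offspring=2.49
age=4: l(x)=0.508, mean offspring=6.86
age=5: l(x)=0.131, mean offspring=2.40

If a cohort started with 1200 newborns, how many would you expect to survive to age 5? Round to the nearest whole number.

157

Expected survivors = N0 · l_5 = 1200 × 0.131 = 157.2 → 157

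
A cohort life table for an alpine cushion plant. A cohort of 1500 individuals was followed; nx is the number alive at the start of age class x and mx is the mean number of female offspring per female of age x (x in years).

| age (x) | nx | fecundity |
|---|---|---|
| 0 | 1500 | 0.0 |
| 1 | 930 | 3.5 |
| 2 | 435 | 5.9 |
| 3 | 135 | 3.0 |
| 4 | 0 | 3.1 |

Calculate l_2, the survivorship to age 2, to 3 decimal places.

0.290

l_2 = n_2/n_0 = 435/1500 = 0.29 → 0.290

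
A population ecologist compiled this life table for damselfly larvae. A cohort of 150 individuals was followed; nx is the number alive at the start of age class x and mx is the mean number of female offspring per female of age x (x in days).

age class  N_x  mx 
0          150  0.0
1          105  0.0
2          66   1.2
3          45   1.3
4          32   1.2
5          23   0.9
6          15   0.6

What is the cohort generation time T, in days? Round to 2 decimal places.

3.13

lx = nx/n0 = nx/150: 1, 0.7, 0.44, 0.3, 0.21333…, 0.15333…, 0.1
lx·mx: 0, 0, 0.528, 0.39, 0.256…, 0.138…, 0.06 → R0 = 1.372…
x·lx·mx: 0, 0, 1.056, 1.17, 1.024…, 0.69…, 0.36 → Σ = 4.3…
T = 4.3… / 1.372… = 3.134111… → 3.13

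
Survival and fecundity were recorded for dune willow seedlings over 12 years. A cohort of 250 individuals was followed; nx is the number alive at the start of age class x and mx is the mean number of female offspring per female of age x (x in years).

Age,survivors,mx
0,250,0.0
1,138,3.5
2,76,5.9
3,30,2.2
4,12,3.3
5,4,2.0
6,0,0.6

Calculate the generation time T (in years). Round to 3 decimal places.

lx = nx/n0 = nx/250: 1, 0.552, 0.304, 0.12, 0.048, 0.016, 0
lx·mx: 0, 1.932, 1.7936, 0.264, 0.1584, 0.032, 0 → R0 = 4.18
x·lx·mx: 0, 1.932, 3.5872, 0.792, 0.6336, 0.16, 0 → Σ = 7.1048
T = 7.1048 / 4.18 = 1.699713… → 1.700

1.700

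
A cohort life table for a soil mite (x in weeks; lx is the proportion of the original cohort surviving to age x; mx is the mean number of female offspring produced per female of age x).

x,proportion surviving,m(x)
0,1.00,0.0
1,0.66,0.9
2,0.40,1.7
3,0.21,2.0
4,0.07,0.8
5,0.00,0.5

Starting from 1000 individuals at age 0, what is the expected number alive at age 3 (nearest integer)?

210

Expected survivors = N0 · l_3 = 1000 × 0.21 = 210 → 210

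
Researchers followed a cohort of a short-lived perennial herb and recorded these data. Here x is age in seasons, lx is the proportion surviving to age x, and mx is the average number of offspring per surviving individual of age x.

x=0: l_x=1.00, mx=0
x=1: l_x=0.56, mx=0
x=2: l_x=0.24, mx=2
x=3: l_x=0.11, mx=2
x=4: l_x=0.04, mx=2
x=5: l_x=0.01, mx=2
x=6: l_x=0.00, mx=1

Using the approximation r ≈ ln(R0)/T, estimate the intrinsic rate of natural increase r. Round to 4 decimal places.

R0 = Σ lx·mx = 0 + 0 + 0.48 + 0.22 + 0.08 + 0.02 + 0 = 0.8
Σ x·lx·mx = 2.04; T = 2.04/0.8 = 2.55
r ≈ ln(R0)/T = ln(0.8)/2.55 = -0.087507… → -0.0875

-0.0875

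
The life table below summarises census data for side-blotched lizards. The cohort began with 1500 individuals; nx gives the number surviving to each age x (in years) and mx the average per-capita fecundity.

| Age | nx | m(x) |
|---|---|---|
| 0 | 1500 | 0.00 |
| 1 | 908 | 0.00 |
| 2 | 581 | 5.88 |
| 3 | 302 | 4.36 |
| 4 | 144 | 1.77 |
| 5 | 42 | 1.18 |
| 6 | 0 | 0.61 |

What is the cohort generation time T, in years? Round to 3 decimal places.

2.392

lx = nx/n0 = nx/1500: 1, 0.60533…, 0.38733…, 0.20133…, 0.096, 0.028, 0
lx·mx: 0, 0, 2.27752…, 0.877813…, 0.16992, 0.03304, 0 → R0 = 3.358293…
x·lx·mx: 0, 0, 4.55504…, 2.63344…, 0.67968, 0.1652, 0 → Σ = 8.03336…
T = 8.03336… / 3.358293… = 2.392096… → 2.392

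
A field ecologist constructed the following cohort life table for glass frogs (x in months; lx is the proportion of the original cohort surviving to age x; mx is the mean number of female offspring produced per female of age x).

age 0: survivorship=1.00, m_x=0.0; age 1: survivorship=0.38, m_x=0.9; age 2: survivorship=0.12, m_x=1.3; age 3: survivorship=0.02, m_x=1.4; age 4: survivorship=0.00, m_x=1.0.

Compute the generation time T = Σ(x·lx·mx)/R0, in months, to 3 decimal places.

1.403

lx·mx: 0, 0.342, 0.156, 0.028, 0 → R0 = 0.526
x·lx·mx: 0, 0.342, 0.312, 0.084, 0 → Σ = 0.738
T = 0.738 / 0.526 = 1.403042… → 1.403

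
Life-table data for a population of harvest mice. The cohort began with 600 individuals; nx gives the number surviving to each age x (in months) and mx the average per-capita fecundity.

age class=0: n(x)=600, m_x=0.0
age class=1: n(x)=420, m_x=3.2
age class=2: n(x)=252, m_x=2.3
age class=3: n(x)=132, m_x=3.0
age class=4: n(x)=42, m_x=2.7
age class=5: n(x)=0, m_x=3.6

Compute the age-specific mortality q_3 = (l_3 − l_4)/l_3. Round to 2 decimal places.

0.68

lx = nx/n0 = nx/600: 1, 0.7, 0.42, 0.22, 0.07, 0
q_3 = (l_3 − l_4) / l_3 = (0.22 − 0.07) / 0.22
     = 0.15 / 0.22 = 0.681818… → 0.68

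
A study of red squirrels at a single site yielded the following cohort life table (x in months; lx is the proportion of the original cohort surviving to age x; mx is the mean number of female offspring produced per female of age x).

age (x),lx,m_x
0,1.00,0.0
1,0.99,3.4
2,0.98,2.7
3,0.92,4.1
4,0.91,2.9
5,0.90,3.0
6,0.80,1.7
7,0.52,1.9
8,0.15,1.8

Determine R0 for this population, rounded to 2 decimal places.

lx·mx by age: 0, 3.366, 2.646, 3.772, 2.639, 2.7, 1.36, 0.988, 0.27
R0 = Σ lx·mx = 17.741 → 17.74

17.74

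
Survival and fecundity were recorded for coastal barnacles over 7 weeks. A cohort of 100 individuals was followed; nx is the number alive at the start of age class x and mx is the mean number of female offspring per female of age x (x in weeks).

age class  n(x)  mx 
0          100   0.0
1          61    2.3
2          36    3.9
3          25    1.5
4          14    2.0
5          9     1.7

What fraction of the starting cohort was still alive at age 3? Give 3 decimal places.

0.250

l_3 = n_3/n_0 = 25/100 = 0.25 → 0.250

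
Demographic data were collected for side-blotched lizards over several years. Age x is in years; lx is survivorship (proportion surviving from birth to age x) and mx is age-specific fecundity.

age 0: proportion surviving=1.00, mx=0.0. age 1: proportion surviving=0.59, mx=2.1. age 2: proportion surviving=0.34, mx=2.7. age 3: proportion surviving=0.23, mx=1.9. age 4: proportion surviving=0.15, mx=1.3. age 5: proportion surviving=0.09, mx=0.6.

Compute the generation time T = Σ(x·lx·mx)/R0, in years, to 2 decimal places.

1.91

lx·mx: 0, 1.239, 0.918, 0.437, 0.195, 0.054 → R0 = 2.843
x·lx·mx: 0, 1.239, 1.836, 1.311, 0.78, 0.27 → Σ = 5.436
T = 5.436 / 2.843 = 1.912065… → 1.91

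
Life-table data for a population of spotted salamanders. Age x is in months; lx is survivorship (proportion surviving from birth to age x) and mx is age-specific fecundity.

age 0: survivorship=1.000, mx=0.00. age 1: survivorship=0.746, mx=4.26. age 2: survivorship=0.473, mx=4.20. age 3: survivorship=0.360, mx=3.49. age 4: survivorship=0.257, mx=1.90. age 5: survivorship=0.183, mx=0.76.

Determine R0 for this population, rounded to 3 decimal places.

lx·mx by age: 0, 3.17796, 1.9866, 1.2564, 0.4883, 0.13908
R0 = Σ lx·mx = 7.04834 → 7.048

7.048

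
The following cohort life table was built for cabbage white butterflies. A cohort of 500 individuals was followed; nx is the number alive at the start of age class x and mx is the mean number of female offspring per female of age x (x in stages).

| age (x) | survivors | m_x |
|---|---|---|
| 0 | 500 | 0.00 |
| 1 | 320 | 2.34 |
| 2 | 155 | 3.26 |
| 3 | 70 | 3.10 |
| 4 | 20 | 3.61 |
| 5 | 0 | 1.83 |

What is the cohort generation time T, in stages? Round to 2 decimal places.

1.75

lx = nx/n0 = nx/500: 1, 0.64, 0.31, 0.14, 0.04, 0
lx·mx: 0, 1.4976, 1.0106, 0.434, 0.1444, 0 → R0 = 3.0866
x·lx·mx: 0, 1.4976, 2.0212, 1.302, 0.5776, 0 → Σ = 5.3984
T = 5.3984 / 3.0866 = 1.748979… → 1.75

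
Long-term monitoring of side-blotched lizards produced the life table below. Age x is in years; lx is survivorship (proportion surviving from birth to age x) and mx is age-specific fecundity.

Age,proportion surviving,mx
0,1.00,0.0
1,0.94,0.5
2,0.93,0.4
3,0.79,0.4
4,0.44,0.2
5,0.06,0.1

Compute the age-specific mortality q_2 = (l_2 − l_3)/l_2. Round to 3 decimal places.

0.151

q_2 = (l_2 − l_3) / l_2 = (0.93 − 0.79) / 0.93
     = 0.14 / 0.93 = 0.150538… → 0.151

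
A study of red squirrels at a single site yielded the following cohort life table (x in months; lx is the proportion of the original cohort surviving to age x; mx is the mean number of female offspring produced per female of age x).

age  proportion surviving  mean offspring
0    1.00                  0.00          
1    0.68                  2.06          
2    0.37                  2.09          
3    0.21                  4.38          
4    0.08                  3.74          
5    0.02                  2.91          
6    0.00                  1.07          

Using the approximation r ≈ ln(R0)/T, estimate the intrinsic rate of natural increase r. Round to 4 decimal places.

0.5942

R0 = Σ lx·mx = 0 + 1.4008 + 0.7733 + 0.9198 + 0.2992 + 0.0582 + 0 = 3.4513
Σ x·lx·mx = 7.1946; T = 7.1946/3.4513 = 2.08461…
r ≈ ln(R0)/T = ln(3.4513)/2.08461… = 0.594238… → 0.5942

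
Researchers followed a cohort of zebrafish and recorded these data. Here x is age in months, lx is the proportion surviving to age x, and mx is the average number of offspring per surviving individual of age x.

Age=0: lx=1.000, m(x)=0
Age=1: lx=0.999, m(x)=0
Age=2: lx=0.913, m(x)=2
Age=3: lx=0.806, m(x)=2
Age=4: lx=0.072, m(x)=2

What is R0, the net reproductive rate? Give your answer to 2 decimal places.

lx·mx by age: 0, 0, 1.826, 1.612, 0.144
R0 = Σ lx·mx = 3.582 → 3.58

3.58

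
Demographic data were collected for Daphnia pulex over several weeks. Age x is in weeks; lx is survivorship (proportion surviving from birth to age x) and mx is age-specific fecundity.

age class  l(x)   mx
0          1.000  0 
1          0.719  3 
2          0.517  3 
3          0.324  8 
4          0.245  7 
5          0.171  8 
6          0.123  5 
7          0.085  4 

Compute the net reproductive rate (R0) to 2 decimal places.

10.34

lx·mx by age: 0, 2.157, 1.551, 2.592, 1.715, 1.368, 0.615, 0.34
R0 = Σ lx·mx = 10.338 → 10.34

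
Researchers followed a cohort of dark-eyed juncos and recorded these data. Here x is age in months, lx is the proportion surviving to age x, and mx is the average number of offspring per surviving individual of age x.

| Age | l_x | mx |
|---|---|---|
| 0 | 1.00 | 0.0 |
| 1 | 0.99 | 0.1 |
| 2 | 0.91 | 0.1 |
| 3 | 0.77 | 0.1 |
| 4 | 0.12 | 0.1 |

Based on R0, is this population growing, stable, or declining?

declining

R0 = Σ lx·mx = 0 + 0.099 + 0.091 + 0.077 + 0.012 = 0.279
R0 < 1, so the population is declining.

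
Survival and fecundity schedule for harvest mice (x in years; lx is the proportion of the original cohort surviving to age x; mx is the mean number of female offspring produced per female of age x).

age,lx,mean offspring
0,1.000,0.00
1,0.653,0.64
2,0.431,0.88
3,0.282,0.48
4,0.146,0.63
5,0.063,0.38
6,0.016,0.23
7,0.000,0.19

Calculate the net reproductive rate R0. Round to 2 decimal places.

lx·mx by age: 0, 0.41792, 0.37928, 0.13536, 0.09198, 0.02394, 0.00368, 0
R0 = Σ lx·mx = 1.05216 → 1.05

1.05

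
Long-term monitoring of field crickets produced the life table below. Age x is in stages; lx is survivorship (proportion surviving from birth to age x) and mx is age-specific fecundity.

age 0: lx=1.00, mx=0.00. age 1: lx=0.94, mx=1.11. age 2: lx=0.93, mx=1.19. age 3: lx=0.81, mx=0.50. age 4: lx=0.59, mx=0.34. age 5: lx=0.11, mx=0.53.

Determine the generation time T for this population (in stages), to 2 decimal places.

1.98

lx·mx: 0, 1.0434, 1.1067, 0.405, 0.2006, 0.0583 → R0 = 2.814
x·lx·mx: 0, 1.0434, 2.2134, 1.215, 0.8024, 0.2915 → Σ = 5.5657
T = 5.5657 / 2.814 = 1.977861… → 1.98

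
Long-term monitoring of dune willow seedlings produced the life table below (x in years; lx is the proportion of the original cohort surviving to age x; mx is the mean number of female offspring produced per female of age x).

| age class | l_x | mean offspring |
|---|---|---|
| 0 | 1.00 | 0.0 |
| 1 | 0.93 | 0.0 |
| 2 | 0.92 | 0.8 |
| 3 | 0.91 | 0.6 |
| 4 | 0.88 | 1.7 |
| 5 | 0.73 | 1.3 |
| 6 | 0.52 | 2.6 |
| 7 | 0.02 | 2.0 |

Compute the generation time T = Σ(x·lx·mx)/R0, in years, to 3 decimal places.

lx·mx: 0, 0, 0.736, 0.546, 1.496, 0.949, 1.352, 0.04 → R0 = 5.119
x·lx·mx: 0, 0, 1.472, 1.638, 5.984, 4.745, 8.112, 0.28 → Σ = 22.231
T = 22.231 / 5.119 = 4.34284… → 4.343

4.343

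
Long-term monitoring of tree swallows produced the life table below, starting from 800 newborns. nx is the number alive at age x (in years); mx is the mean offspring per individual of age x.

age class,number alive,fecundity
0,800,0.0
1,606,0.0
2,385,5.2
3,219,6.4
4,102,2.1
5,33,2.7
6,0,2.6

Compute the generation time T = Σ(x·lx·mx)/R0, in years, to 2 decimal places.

2.57

lx = nx/n0 = nx/800: 1, 0.7575, 0.48125, 0.27375, 0.1275, 0.04125, 0
lx·mx: 0, 0, 2.5025, 1.752, 0.26775, 0.111375, 0 → R0 = 4.633625
x·lx·mx: 0, 0, 5.005, 5.256, 1.071, 0.556875, 0 → Σ = 11.888875
T = 11.888875 / 4.633625 = 2.565783… → 2.57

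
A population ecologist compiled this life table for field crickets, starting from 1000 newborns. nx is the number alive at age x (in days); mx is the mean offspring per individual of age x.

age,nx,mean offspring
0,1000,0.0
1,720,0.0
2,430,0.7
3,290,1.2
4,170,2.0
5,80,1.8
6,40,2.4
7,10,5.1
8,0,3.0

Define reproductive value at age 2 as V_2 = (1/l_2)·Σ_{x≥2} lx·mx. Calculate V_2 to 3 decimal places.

2.977

lx = nx/n0 = nx/1000: 1, 0.72, 0.43, 0.29, 0.17, 0.08, 0.04, 0.01, 0
lx·mx for x ≥ 2: 0.301, 0.348, 0.34, 0.144, 0.096, 0.051, 0 → sum = 1.28
V_2 = 1.28 / l_2 = 1.28 / 0.43 = 2.976744… → 2.977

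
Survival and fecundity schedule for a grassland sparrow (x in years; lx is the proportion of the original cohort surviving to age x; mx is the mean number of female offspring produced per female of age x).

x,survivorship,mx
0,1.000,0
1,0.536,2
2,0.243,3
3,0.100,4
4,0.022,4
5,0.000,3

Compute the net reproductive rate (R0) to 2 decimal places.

lx·mx by age: 0, 1.072, 0.729, 0.4, 0.088, 0
R0 = Σ lx·mx = 2.289 → 2.29

2.29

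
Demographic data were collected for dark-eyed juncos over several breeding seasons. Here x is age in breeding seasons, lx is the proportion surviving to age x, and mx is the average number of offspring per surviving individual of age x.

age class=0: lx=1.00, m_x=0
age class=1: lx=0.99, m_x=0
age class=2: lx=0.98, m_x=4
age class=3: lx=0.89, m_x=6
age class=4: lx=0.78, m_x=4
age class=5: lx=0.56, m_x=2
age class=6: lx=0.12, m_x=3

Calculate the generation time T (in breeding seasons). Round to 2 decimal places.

3.18

lx·mx: 0, 0, 3.92, 5.34, 3.12, 1.12, 0.36 → R0 = 13.86
x·lx·mx: 0, 0, 7.84, 16.02, 12.48, 5.6, 2.16 → Σ = 44.1
T = 44.1 / 13.86 = 3.181818… → 3.18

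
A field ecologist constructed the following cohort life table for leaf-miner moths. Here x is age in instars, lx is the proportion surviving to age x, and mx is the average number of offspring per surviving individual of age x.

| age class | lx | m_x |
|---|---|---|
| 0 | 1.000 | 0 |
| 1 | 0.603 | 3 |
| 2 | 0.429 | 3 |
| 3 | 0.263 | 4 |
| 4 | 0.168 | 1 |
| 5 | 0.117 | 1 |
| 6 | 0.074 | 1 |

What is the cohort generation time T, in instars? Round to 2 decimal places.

2.05

lx·mx: 0, 1.809, 1.287, 1.052, 0.168, 0.117, 0.074 → R0 = 4.507
x·lx·mx: 0, 1.809, 2.574, 3.156, 0.672, 0.585, 0.444 → Σ = 9.24
T = 9.24 / 4.507 = 2.050144… → 2.05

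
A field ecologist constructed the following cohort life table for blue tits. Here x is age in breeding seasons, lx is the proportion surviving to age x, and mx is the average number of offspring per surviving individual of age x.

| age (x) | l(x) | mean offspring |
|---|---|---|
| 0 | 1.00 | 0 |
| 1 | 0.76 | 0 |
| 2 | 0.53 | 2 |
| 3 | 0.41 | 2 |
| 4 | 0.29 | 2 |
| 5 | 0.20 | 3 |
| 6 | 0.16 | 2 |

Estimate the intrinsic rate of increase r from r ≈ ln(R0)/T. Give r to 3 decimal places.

0.348

R0 = Σ lx·mx = 0 + 0 + 1.06 + 0.82 + 0.58 + 0.6 + 0.32 = 3.38
Σ x·lx·mx = 11.82; T = 11.82/3.38 = 3.49704…
r ≈ ln(R0)/T = ln(3.38)/3.49704… = 0.34826… → 0.348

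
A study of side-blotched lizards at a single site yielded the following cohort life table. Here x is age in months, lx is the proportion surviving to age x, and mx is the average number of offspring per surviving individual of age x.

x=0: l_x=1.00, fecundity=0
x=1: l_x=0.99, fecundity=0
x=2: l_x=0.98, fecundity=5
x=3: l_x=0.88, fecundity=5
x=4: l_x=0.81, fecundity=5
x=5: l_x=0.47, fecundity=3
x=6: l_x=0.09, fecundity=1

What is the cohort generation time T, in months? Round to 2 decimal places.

3.15

lx·mx: 0, 0, 4.9, 4.4, 4.05, 1.41, 0.09 → R0 = 14.85
x·lx·mx: 0, 0, 9.8, 13.2, 16.2, 7.05, 0.54 → Σ = 46.79
T = 46.79 / 14.85 = 3.150842… → 3.15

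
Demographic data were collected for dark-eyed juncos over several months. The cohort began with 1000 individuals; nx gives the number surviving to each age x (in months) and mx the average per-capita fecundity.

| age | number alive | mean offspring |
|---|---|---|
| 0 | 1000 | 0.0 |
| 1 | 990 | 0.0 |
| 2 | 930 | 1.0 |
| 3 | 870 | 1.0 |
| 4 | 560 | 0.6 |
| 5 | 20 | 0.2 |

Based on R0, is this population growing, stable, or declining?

growing

lx = nx/n0 = nx/1000: 1, 0.99, 0.93, 0.87, 0.56, 0.02
R0 = Σ lx·mx = 0 + 0 + 0.93 + 0.87 + 0.336 + 0.004 = 2.14
R0 > 1, so the population is growing.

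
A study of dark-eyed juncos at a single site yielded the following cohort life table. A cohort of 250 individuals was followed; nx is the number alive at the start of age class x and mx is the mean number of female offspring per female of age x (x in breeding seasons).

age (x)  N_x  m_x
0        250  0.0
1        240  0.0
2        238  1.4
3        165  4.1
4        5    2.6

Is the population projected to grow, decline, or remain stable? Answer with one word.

growing

lx = nx/n0 = nx/250: 1, 0.96, 0.952, 0.66, 0.02
R0 = Σ lx·mx = 0 + 0 + 1.3328 + 2.706 + 0.052 = 4.0908
R0 > 1, so the population is growing.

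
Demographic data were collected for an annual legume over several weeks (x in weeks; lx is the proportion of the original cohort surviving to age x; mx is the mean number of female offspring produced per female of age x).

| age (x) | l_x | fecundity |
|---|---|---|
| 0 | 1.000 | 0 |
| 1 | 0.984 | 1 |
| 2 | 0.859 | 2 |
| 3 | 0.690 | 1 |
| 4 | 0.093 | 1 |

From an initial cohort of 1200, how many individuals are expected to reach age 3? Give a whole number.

Expected survivors = N0 · l_3 = 1200 × 0.690 = 828 → 828

828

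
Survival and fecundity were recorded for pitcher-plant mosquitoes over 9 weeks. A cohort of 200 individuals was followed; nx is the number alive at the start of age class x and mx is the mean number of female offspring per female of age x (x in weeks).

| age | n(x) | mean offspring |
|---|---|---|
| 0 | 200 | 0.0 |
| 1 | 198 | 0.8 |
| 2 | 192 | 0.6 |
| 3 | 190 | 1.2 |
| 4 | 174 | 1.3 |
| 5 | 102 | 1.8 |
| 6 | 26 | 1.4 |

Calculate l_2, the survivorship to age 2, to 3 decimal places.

l_2 = n_2/n_0 = 192/200 = 0.96 → 0.960

0.960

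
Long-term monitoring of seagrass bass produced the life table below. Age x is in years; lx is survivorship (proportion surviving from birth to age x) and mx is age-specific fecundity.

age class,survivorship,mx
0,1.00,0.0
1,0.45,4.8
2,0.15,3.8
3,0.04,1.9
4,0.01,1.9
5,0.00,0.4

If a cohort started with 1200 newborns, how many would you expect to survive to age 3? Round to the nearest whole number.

Expected survivors = N0 · l_3 = 1200 × 0.04 = 48 → 48

48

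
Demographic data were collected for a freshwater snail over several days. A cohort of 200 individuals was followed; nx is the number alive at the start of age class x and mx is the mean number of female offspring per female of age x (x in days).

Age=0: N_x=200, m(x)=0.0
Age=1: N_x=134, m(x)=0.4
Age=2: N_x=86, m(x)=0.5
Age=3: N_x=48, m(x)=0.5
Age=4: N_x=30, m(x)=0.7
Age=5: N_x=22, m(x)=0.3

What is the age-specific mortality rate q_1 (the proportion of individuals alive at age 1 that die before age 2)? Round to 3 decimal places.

0.358

lx = nx/n0 = nx/200: 1, 0.67, 0.43, 0.24, 0.15, 0.11
q_1 = (l_1 − l_2) / l_1 = (0.67 − 0.43) / 0.67
     = 0.24 / 0.67 = 0.358209… → 0.358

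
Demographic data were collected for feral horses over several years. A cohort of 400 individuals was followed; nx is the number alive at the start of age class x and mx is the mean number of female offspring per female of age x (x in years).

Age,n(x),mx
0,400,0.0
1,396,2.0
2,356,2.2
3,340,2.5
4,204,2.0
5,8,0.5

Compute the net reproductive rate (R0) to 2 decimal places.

7.09

lx = nx/n0 = nx/400: 1, 0.99, 0.89, 0.85, 0.51, 0.02
lx·mx by age: 0, 1.98, 1.958, 2.125, 1.02, 0.01
R0 = Σ lx·mx = 7.093 → 7.09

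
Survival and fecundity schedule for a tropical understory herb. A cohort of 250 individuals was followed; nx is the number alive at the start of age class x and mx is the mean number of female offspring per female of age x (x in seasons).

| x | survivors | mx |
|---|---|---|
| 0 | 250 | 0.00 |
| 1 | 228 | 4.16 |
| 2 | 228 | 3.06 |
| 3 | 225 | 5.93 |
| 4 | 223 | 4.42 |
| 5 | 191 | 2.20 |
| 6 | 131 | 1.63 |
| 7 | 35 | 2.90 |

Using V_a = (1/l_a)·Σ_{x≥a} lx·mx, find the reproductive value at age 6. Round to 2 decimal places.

lx = nx/n0 = nx/250: 1, 0.912, 0.912, 0.9, 0.892, 0.764, 0.524, 0.14
lx·mx for x ≥ 6: 0.85412, 0.406 → sum = 1.26012
V_6 = 1.26012 / l_6 = 1.26012 / 0.524 = 2.404809… → 2.40

2.40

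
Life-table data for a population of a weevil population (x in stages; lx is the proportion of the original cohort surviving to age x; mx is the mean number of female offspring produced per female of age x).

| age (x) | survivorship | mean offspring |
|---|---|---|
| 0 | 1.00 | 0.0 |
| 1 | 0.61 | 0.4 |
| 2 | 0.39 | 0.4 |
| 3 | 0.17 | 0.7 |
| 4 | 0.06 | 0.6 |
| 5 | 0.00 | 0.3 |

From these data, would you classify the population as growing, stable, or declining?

declining

R0 = Σ lx·mx = 0 + 0.244 + 0.156 + 0.119 + 0.036 + 0 = 0.555
R0 < 1, so the population is declining.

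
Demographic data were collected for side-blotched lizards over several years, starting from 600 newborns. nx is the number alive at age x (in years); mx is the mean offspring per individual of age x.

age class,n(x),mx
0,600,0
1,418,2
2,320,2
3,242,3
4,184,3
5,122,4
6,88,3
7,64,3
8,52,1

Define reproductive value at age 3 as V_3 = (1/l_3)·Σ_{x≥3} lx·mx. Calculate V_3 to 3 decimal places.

lx = nx/n0 = nx/600: 1, 0.69667…, 0.53333…, 0.40333…, 0.30667…, 0.20333…, 0.14667…, 0.10667…, 0.08667…
lx·mx for x ≥ 3: 1.21…, 0.92…, 0.813333…, 0.44…, 0.32…, 0.086667… → sum = 3.79…
V_3 = 3.79… / l_3 = 3.79… / 0.403333… = 9.396694… → 9.397

9.397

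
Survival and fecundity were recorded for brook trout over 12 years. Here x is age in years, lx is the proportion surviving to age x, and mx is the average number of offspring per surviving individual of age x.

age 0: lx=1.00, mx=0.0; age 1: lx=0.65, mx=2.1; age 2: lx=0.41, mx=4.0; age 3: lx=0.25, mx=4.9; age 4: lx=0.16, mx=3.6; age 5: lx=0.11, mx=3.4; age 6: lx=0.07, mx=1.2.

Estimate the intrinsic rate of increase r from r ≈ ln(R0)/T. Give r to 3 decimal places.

0.673

R0 = Σ lx·mx = 0 + 1.365 + 1.64 + 1.225 + 0.576 + 0.374 + 0.084 = 5.264
Σ x·lx·mx = 12.998; T = 12.998/5.264 = 2.46922…
r ≈ ln(R0)/T = ln(5.264)/2.46922… = 0.67264… → 0.673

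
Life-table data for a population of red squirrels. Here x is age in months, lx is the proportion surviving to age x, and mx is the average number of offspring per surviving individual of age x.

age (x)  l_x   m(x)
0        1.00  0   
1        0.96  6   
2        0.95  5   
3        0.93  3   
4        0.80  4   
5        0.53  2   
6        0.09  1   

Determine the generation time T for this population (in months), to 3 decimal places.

lx·mx: 0, 5.76, 4.75, 2.79, 3.2, 1.06, 0.09 → R0 = 17.65
x·lx·mx: 0, 5.76, 9.5, 8.37, 12.8, 5.3, 0.54 → Σ = 42.27
T = 42.27 / 17.65 = 2.394901… → 2.395

2.395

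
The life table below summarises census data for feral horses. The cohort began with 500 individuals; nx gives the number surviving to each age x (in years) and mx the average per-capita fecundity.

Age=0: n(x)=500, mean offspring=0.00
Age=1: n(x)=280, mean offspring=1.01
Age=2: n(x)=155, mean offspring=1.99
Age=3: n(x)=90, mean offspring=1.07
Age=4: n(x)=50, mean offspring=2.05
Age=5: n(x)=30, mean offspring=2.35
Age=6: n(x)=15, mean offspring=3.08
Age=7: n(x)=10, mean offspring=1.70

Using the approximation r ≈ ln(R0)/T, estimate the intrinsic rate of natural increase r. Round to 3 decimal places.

lx = nx/n0 = nx/500: 1, 0.56, 0.31, 0.18, 0.1, 0.06, 0.03, 0.02
R0 = Σ lx·mx = 0 + 0.5656 + 0.6169 + 0.1926 + 0.205 + 0.141 + 0.0924 + 0.034 = 1.8475
Σ x·lx·mx = 4.6946; T = 4.6946/1.8475 = 2.54106…
r ≈ ln(R0)/T = ln(1.8475)/2.54106… = 0.24157… → 0.242

0.242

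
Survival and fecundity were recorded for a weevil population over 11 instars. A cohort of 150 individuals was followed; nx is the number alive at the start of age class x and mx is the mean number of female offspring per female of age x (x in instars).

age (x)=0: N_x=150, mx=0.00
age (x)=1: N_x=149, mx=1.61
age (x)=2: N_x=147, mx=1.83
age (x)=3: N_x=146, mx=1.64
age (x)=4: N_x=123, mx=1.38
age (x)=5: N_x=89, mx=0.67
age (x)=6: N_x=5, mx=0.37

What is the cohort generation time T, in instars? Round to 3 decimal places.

lx = nx/n0 = nx/150: 1, 0.99333…, 0.98, 0.97333…, 0.82, 0.59333…, 0.03333…
lx·mx: 0, 1.599267…, 1.7934, 1.596267…, 1.1316, 0.397533…, 0.012333… → R0 = 6.5304…
x·lx·mx: 0, 1.599267…, 3.5868, 4.7888…, 4.5264, 1.987667…, 0.074… → Σ = 16.562933…
T = 16.562933… / 6.5304… = 2.536282… → 2.536

2.536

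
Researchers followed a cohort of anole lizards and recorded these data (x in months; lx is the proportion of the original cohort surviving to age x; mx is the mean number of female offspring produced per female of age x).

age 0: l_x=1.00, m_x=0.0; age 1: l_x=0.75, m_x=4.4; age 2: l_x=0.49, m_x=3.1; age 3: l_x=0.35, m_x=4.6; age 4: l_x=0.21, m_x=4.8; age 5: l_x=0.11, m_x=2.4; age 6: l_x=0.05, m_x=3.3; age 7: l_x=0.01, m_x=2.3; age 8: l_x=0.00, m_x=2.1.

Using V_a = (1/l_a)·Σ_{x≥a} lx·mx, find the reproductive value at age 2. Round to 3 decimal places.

9.365

lx·mx for x ≥ 2: 1.519, 1.61, 1.008, 0.264, 0.165, 0.023, 0 → sum = 4.589
V_2 = 4.589 / l_2 = 4.589 / 0.49 = 9.365306… → 9.365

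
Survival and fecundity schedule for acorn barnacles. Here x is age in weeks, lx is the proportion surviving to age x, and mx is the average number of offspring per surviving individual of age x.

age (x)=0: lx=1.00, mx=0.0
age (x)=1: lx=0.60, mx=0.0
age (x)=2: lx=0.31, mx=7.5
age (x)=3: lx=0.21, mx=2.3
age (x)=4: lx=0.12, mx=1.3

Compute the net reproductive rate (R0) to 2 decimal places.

lx·mx by age: 0, 0, 2.325, 0.483, 0.156
R0 = Σ lx·mx = 2.964 → 2.96

2.96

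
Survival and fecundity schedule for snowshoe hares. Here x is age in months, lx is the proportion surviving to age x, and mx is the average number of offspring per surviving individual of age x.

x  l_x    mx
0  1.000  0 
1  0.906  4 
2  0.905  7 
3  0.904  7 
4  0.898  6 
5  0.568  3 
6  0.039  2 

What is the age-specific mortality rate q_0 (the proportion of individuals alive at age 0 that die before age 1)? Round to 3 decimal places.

0.094

q_0 = (l_0 − l_1) / l_0 = (1 − 0.906) / 1
     = 0.094 / 1 = 0.094 → 0.094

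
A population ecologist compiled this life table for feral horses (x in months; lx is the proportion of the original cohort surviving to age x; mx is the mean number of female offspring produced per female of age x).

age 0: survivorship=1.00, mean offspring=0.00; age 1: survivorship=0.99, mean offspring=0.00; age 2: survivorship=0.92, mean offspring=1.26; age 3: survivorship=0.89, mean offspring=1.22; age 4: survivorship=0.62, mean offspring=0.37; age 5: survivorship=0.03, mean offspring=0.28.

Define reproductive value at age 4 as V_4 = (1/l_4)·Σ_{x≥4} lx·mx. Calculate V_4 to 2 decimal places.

0.38

lx·mx for x ≥ 4: 0.2294, 0.0084 → sum = 0.2378
V_4 = 0.2378 / l_4 = 0.2378 / 0.62 = 0.383548… → 0.38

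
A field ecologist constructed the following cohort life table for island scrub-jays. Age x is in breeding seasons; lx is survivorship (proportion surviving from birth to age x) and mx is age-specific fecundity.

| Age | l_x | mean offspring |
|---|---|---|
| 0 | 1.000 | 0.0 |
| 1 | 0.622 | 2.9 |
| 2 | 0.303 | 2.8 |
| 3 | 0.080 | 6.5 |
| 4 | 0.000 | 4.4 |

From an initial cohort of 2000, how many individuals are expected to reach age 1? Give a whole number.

Expected survivors = N0 · l_1 = 2000 × 0.622 = 1244 → 1244

1244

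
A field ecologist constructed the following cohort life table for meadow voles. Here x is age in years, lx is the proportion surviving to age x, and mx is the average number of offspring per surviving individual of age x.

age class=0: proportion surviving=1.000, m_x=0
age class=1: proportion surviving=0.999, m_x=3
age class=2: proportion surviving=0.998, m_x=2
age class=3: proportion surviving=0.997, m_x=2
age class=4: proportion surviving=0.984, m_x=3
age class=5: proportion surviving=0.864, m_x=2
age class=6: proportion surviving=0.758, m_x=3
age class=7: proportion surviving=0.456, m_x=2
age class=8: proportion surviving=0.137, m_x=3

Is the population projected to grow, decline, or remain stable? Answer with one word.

R0 = Σ lx·mx = 0 + 2.997 + 1.996 + 1.994 + 2.952 + 1.728 + 2.274 + 0.912 + 0.411 = 15.264
R0 > 1, so the population is growing.

growing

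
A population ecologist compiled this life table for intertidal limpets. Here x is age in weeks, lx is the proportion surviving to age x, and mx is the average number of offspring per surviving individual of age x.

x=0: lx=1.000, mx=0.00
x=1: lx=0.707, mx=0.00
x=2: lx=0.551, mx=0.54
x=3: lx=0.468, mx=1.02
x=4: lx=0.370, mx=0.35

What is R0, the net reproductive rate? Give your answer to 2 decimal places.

lx·mx by age: 0, 0, 0.29754, 0.47736, 0.1295
R0 = Σ lx·mx = 0.9044 → 0.90

0.90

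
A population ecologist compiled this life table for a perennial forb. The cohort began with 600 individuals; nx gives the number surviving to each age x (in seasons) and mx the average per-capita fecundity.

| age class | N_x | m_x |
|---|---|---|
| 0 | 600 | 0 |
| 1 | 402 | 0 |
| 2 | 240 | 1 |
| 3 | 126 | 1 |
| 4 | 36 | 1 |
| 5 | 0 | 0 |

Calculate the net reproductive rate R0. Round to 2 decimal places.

lx = nx/n0 = nx/600: 1, 0.67, 0.4, 0.21, 0.06, 0
lx·mx by age: 0, 0, 0.4, 0.21, 0.06, 0
R0 = Σ lx·mx = 0.67 → 0.67

0.67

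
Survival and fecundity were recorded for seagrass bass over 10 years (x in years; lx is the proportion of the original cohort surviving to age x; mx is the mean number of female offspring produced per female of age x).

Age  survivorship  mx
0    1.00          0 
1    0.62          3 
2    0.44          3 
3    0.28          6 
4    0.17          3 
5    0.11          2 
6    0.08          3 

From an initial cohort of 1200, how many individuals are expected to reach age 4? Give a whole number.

Expected survivors = N0 · l_4 = 1200 × 0.17 = 204 → 204

204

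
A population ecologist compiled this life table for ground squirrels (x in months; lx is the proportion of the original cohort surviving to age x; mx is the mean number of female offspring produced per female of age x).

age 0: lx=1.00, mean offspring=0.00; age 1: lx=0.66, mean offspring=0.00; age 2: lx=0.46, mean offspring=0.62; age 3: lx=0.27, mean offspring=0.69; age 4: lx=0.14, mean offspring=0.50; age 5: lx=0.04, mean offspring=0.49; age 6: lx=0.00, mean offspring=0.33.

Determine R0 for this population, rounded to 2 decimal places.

0.56

lx·mx by age: 0, 0, 0.2852, 0.1863, 0.07, 0.0196, 0
R0 = Σ lx·mx = 0.5611 → 0.56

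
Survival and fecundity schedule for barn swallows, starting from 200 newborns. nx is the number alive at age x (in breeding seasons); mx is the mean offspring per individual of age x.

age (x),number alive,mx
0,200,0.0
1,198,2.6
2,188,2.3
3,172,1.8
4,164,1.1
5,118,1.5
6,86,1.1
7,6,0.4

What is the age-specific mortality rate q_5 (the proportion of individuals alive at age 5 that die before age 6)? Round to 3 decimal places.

0.271

lx = nx/n0 = nx/200: 1, 0.99, 0.94, 0.86, 0.82, 0.59, 0.43, 0.03
q_5 = (l_5 − l_6) / l_5 = (0.59 − 0.43) / 0.59
     = 0.16 / 0.59 = 0.271186… → 0.271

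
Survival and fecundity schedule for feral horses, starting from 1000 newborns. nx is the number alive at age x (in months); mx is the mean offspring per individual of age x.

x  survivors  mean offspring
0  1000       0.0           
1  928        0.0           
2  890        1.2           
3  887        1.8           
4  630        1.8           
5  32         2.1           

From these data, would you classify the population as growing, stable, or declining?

growing

lx = nx/n0 = nx/1000: 1, 0.928, 0.89, 0.887, 0.63, 0.032
R0 = Σ lx·mx = 0 + 0 + 1.068 + 1.5966 + 1.134 + 0.0672 = 3.8658
R0 > 1, so the population is growing.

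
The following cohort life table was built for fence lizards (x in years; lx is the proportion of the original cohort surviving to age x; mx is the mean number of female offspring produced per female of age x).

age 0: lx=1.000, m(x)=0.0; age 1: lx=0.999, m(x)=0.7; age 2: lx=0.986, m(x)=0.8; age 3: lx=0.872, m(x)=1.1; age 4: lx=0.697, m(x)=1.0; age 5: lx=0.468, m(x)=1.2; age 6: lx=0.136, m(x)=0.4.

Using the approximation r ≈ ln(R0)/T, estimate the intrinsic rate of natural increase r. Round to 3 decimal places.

R0 = Σ lx·mx = 0 + 0.6993 + 0.7888 + 0.9592 + 0.697 + 0.5616 + 0.0544 = 3.7603
Σ x·lx·mx = 11.0769; T = 11.0769/3.7603 = 2.94575…
r ≈ ln(R0)/T = ln(3.7603)/2.94575… = 0.44963… → 0.450

0.450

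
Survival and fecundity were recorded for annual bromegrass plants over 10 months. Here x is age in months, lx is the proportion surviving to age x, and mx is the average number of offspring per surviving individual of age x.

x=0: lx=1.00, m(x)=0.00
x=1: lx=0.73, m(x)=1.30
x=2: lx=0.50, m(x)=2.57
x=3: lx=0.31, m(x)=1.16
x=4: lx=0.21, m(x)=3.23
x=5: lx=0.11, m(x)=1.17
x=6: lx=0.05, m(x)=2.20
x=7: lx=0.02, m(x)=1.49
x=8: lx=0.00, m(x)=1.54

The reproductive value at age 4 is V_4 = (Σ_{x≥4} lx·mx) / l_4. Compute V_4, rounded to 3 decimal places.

lx·mx for x ≥ 4: 0.6783, 0.1287, 0.11, 0.0298, 0 → sum = 0.9468
V_4 = 0.9468 / l_4 = 0.9468 / 0.21 = 4.508571… → 4.509

4.509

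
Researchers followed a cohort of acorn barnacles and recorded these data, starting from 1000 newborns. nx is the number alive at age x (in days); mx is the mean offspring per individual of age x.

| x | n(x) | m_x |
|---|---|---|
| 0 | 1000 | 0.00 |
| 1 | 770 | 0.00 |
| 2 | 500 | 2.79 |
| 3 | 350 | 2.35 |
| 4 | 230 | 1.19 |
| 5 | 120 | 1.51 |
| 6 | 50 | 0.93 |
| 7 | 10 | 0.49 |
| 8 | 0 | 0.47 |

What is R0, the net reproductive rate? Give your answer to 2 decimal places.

lx = nx/n0 = nx/1000: 1, 0.77, 0.5, 0.35, 0.23, 0.12, 0.05, 0.01, 0
lx·mx by age: 0, 0, 1.395, 0.8225, 0.2737, 0.1812, 0.0465, 0.0049, 0
R0 = Σ lx·mx = 2.7238 → 2.72

2.72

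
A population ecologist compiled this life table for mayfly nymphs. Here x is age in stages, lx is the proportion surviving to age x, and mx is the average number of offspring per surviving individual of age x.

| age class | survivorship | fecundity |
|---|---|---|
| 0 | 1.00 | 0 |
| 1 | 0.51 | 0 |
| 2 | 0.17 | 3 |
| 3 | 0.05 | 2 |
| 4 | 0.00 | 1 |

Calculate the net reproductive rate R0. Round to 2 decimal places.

0.61

lx·mx by age: 0, 0, 0.51, 0.1, 0
R0 = Σ lx·mx = 0.61 → 0.61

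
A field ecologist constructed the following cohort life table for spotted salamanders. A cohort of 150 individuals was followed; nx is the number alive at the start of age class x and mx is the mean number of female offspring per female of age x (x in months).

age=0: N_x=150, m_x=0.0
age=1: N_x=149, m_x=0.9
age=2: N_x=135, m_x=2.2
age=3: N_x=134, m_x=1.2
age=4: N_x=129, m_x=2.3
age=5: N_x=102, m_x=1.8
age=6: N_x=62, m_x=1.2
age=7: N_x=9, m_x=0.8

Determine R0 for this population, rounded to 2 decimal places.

7.69

lx = nx/n0 = nx/150: 1, 0.99333…, 0.9, 0.89333…, 0.86, 0.68, 0.41333…, 0.06
lx·mx by age: 0, 0.894…, 1.98, 1.072…, 1.978, 1.224, 0.496…, 0.048
R0 = Σ lx·mx = 7.692… → 7.69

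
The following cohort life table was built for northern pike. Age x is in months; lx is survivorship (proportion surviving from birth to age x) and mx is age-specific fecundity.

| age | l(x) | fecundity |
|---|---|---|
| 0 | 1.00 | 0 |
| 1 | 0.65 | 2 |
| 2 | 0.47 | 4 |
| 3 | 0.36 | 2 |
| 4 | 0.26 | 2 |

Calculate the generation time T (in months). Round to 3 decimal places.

2.104

lx·mx: 0, 1.3, 1.88, 0.72, 0.52 → R0 = 4.42
x·lx·mx: 0, 1.3, 3.76, 2.16, 2.08 → Σ = 9.3
T = 9.3 / 4.42 = 2.104072… → 2.104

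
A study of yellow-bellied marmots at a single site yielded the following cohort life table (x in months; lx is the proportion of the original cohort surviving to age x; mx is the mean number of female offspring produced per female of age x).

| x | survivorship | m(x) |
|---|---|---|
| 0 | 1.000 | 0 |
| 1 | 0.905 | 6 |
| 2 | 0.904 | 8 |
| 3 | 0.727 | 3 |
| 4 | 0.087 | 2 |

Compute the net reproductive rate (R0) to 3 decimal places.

lx·mx by age: 0, 5.43, 7.232, 2.181, 0.174
R0 = Σ lx·mx = 15.017 → 15.017

15.017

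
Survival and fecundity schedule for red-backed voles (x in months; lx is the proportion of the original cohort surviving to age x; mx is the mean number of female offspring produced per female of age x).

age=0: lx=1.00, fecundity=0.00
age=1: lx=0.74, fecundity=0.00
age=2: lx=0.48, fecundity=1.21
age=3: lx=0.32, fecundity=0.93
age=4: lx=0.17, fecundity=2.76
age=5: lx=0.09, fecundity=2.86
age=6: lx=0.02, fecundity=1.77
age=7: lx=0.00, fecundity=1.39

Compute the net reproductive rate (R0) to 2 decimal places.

1.64

lx·mx by age: 0, 0, 0.5808, 0.2976, 0.4692, 0.2574, 0.0354, 0
R0 = Σ lx·mx = 1.6404 → 1.64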